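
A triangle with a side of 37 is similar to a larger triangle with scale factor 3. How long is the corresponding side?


Similar triangles have proportional sides
Scale factor = 3
Smaller side = 37
Corresponding larger side = 37 * 3
= 111

111


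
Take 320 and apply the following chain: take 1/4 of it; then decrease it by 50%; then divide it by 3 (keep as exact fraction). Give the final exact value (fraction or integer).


Start with 320.
Step 1: Take 1/4: 320 * 1/4 = 80
Step 2: Decrease by 50%: 80 * 50/100 = 40
Step 3: Divide by 3: 40 / 3 = 40/3
Final result = 40/3

40/3


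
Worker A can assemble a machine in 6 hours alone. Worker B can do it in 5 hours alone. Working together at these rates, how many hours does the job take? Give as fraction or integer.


Rate of A = 1/6 job per hour
Rate of B = 1/5 job per hour
Combined rate = 1/6 + 1/5
Find common denominator: (5 + 6)/(6*5) = 11/30
Combined rate = 11/30 job per hour
Time together = 1 / (11/30) = 30/11 hours

30/11


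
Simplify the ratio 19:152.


Find GCD(19, 152)
GCD = 19
Divide both by 19: 19/19 = 1, 152/19 = 8
Simplified ratio = 1:8

1:8


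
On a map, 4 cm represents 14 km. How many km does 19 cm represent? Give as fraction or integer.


Map scale: 4 cm = 14 km
Measured distance on map = 19 cm
Set up proportion: 19 * 14 / 4
= 266 / 4
= 133/2 km

133/2


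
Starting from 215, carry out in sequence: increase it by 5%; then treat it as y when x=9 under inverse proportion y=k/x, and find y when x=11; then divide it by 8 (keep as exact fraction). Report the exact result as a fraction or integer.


Start with 215.
Step 1: Increase by 5%: 215 * 105/100 = 903/4
Step 2: Inverse prop: k = (903/4)*9; new y = k/11 = 903/4*9/11 = 8127/44
Step 3: Divide by 8: 8127/44 / 8 = 8127/352
Final result = 8127/352

8127/352


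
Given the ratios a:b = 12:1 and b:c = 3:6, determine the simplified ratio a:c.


Given a:b = 12:1 and b:c = 3:6
Make b consistent. Multiply first ratio by 3: a:b = 36:3
Multiply second ratio by 1: b:c = 3:6
Now b = 3 in both, so a:b:c = 36:3:6
Therefore a:c = 36:6
Simplify by GCD: a:c = 6:1

6:1


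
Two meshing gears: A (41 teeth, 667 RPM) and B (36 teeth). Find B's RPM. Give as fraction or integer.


Gear ratio: teeth_A * RPM_A = teeth_B * RPM_B
41 * 667 = 36 * RPM_B
27347 = 36 * RPM_B
RPM_B = 27347 / 36
RPM_B = 27347/36

27347/36


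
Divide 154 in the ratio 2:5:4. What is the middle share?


Ratio = 2:5:4
Total parts = 2 + 5 + 4 = 11
Value per part = 154 / 11 = 14
First share = 2 * 14 = 28
Middle share = 5 * 14 = 70
Third share = 4 * 14 = 56

70


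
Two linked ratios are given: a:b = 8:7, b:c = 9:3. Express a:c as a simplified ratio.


Given a:b = 8:7 and b:c = 9:3
Make b consistent. Multiply first ratio by 9: a:b = 72:63
Multiply second ratio by 7: b:c = 63:21
Now b = 63 in both, so a:b:c = 72:63:21
Therefore a:c = 72:21
Simplify by GCD: a:c = 24:7

24:7


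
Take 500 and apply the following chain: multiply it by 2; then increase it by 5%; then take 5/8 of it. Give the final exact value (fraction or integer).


Start with 500.
Step 1: Multiply by 2: 500 * 2 = 1000
Step 2: Increase by 5%: 1000 * 105/100 = 1050
Step 3: Take 5/8: 1050 * 5/8 = 2625/4
Final result = 2625/4

2625/4


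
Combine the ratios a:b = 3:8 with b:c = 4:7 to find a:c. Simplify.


Given a:b = 3:8 and b:c = 4:7
Make b consistent. Multiply first ratio by 4: a:b = 12:32
Multiply second ratio by 8: b:c = 32:56
Now b = 32 in both, so a:b:c = 12:32:56
Therefore a:c = 12:56
Simplify by GCD: a:c = 3:14

3:14


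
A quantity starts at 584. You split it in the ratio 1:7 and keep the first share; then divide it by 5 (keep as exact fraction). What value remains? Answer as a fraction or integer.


Start with 584.
Step 1: Split 1:7, first share = 584 * 1/8 = 73
Step 2: Divide by 5: 73 / 5 = 73/5
Final result = 73/5

73/5


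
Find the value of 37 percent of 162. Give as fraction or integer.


Compute 37% of 162
Convert percentage: 37% = 37/100
Multiply: 162 * 37/100
= 5994/100
= 2997/50

2997/50


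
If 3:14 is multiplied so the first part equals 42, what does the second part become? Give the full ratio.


Original ratio: 3:14
First term target: 42
Scale factor = 42 / 3 = 14
Multiply second term: 14 * 14 = 196
Equivalent ratio = 42:196

42:196


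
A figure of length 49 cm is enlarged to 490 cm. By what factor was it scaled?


Original length = 49 cm
Scaled length = 490 cm
Scale factor = 490 / 49
= 10

10


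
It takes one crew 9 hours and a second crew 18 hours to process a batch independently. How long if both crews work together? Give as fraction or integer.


Rate of A = 1/9 job per hour
Rate of B = 1/18 job per hour
Combined rate = 1/9 + 1/18
Find common denominator: (18 + 9)/(9*18) = 27/162
Combined rate = 1/6 job per hour
Time together = 1 / (1/6) = 6 hours

6


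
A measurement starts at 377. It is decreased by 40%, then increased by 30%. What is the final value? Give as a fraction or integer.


Start: 377
Step 1: decrease by 40% => multiply by 60/100
  377 * 60/100 = 1131/5
Step 2: increase by 30% => multiply by 130/100
  1131/5 * 130/100 = 14703/50
Final value = 14703/50

14703/50


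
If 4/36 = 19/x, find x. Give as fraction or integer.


Setting up: 4/36 = 19/x
Cross multiply: 4 * x = 36 * 19
4x = 684
x = 684/4
x = 171

171


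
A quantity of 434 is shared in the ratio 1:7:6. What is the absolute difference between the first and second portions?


Total parts = 1 + 7 + 6 = 14
Value per part = 434 / 14 = 31
Shares: 1*31=31, 7*31=217, 6*31=186
First share = 31, second share = 217
Difference = |31 - 217| = 186

186


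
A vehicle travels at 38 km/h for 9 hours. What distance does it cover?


Using distance = speed * time
Speed = 38 km/h
Time = 9 hours
Distance = 38 * 9
= 342 km

342


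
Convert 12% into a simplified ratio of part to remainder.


Part = 12%, Remainder = 88%
Ratio = 12:88
GCD(12, 88) = 4
Simplify: 3:22 = 3:22

3:22


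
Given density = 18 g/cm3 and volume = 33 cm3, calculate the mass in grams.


Using mass = density * volume
Density = 18 g/cm3
Volume = 33 cm3
Mass = 18 * 33
= 594 g

594


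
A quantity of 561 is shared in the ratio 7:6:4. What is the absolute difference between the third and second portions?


Total parts = 7 + 6 + 4 = 17
Value per part = 561 / 17 = 33
Shares: 7*33=231, 6*33=198, 4*33=132
Third share = 132, second share = 198
Difference = |132 - 198| = 66

66


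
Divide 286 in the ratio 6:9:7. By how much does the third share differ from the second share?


Total parts = 6 + 9 + 7 = 22
Value per part = 286 / 22 = 13
Shares: 6*13=78, 9*13=117, 7*13=91
Third share = 91, second share = 117
Difference = |91 - 117| = 26

26


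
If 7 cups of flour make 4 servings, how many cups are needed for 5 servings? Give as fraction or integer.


Original: 7 cups for 4 servings
Target servings = 5
Scaling factor = 5/4
New amount = 7 * 5/4
= 35/4
= 35/4 cups

35/4


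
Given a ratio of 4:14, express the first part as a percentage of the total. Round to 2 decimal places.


Total parts = 4 + 14 = 18
First part fraction = 4/18
Percentage = (4/18) * 100
= 0.222222 * 100
= 22.22%

22.22


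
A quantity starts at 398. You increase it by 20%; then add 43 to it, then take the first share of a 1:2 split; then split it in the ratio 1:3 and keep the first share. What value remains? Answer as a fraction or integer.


Start with 398.
Step 1: Increase by 20%: 398 * 120/100 = 2388/5
Step 2: Add 43: 2388/5+43=2603/5; split 1:2 first = 2603/5*1/3 = 2603/15
Step 3: Split 1:3, first share = 2603/15 * 1/4 = 2603/60
Final result = 2603/60

2603/60


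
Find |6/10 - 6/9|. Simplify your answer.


Simplify: 6/10 = 3/5 and 6/9 = 2/3
Find common denominator: LCD = 15
Convert: 9/15 and 10/15
Difference = |9 - 10|/15 = 1/15
Simplified = 1/15

1/15


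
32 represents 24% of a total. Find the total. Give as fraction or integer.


Given: 32 is 24% of the whole
Set up: 32 = 24/100 * whole
whole = 32 * 100 / 24
whole = 3200 / 24
whole = 400/3

400/3


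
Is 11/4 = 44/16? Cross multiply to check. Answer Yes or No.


Cross multiply to check 11/4 = 44/16
Left cross product: 11 * 16 = 176
Right cross product: 4 * 44 = 176
176 = 176
Equal, so proportions match => Yes

Yes


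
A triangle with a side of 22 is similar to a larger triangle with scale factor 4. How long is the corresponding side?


Similar triangles have proportional sides
Scale factor = 4
Smaller side = 22
Corresponding larger side = 22 * 4
= 88

88


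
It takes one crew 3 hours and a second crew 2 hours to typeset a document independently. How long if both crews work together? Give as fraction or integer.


Rate of A = 1/3 job per hour
Rate of B = 1/2 job per hour
Combined rate = 1/3 + 1/2
Find common denominator: (2 + 3)/(3*2) = 5/6
Combined rate = 5/6 job per hour
Time together = 1 / (5/6) = 6/5 hours

6/5


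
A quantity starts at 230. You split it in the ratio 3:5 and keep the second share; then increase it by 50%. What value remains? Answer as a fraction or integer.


Start with 230.
Step 1: Split 3:5, second share = 230 * 5/8 = 575/4
Step 2: Increase by 50%: 575/4 * 150/100 = 1725/8
Final result = 1725/8

1725/8


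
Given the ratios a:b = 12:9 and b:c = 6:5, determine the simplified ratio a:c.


Given a:b = 12:9 and b:c = 6:5
Make b consistent. Multiply first ratio by 6: a:b = 72:54
Multiply second ratio by 9: b:c = 54:45
Now b = 54 in both, so a:b:c = 72:54:45
Therefore a:c = 72:45
Simplify by GCD: a:c = 8:5

8:5


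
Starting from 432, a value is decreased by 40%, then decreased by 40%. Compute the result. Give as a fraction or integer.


Start: 432
Step 1: decrease by 40% => multiply by 60/100
  432 * 60/100 = 1296/5
Step 2: decrease by 40% => multiply by 60/100
  1296/5 * 60/100 = 3888/25
Final value = 3888/25

3888/25


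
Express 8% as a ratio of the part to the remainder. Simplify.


Part = 8%, Remainder = 92%
Ratio = 8:92
GCD(8, 92) = 4
Simplify: 2:23 = 2:23

2:23


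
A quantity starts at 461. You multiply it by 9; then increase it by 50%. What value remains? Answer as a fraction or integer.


Start with 461.
Step 1: Multiply by 9: 461 * 9 = 4149
Step 2: Increase by 50%: 4149 * 150/100 = 12447/2
Final result = 12447/2

12447/2


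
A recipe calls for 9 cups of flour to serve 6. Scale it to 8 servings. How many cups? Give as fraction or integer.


Original: 9 cups for 6 servings
Target servings = 8
Scaling factor = 8/6
New amount = 9 * 8/6
= 72/6
= 12 cups

12


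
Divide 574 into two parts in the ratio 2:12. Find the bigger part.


Total parts = 2 + 12 = 14
Value per part = 574 / 14 = 41
First share = 2 * 41 = 82
Second share = 12 * 41 = 492
Larger share = 492

492


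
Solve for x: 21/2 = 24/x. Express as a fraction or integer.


Setting up: 21/2 = 24/x
Cross multiply: 21 * x = 2 * 24
21x = 48
x = 48/21
x = 16/7

16/7


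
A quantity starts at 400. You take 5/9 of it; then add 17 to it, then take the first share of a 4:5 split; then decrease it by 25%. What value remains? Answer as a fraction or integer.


Start with 400.
Step 1: Take 5/9: 400 * 5/9 = 2000/9
Step 2: Add 17: 2000/9+17=2153/9; split 4:5 first = 2153/9*4/9 = 8612/81
Step 3: Decrease by 25%: 8612/81 * 75/100 = 2153/27
Final result = 2153/27

2153/27


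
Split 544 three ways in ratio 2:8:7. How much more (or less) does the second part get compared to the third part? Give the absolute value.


Total parts = 2 + 8 + 7 = 17
Value per part = 544 / 17 = 32
Shares: 2*32=64, 8*32=256, 7*32=224
Second share = 256, third share = 224
Difference = |256 - 224| = 32

32


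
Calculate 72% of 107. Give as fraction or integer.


Compute 72% of 107
Convert percentage: 72% = 72/100
Multiply: 107 * 72/100
= 7704/100
= 1926/25

1926/25


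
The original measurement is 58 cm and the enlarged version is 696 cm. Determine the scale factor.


Original length = 58 cm
Scaled length = 696 cm
Scale factor = 696 / 58
= 12

12


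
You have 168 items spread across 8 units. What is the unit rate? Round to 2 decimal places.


Total items = 168
Number of units = 8
Unit rate = 168 / 8
= 21 items per unit

21


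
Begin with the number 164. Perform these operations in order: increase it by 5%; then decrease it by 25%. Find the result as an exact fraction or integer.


Start with 164.
Step 1: Increase by 5%: 164 * 105/100 = 861/5
Step 2: Decrease by 25%: 861/5 * 75/100 = 2583/20
Final result = 2583/20

2583/20


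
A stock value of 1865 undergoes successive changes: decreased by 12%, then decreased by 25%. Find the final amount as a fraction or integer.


Start: 1865
Step 1: decrease by 12% => multiply by 88/100
  1865 * 88/100 = 8206/5
Step 2: decrease by 25% => multiply by 75/100
  8206/5 * 75/100 = 12309/10
Final value = 12309/10

12309/10


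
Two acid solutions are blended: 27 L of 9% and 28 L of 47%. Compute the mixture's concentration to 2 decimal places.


Solute in mixture 1 = 9% of 27 L = 27*9/100 = 243/100 L
Solute in mixture 2 = 47% of 28 L = 28*47/100 = 329/25 L
Total solute = 243/100 + 329/25 = 1559/100 L
Total volume = 27 + 28 = 55 L
Final concentration = 1559/100/55 * 100 = 28.35%

28.35


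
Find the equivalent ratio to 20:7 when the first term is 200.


Original ratio: 20:7
First term target: 200
Scale factor = 200 / 20 = 10
Multiply second term: 7 * 10 = 70
Equivalent ratio = 200:70

200:70


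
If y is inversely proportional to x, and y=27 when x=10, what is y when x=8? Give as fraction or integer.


Inverse proportion: y = k/x
Find k: k = 10 * 27 = 270
Compute y at x=8: y = 270/8
y = 135/4

135/4


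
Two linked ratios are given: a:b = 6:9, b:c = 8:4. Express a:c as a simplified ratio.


Given a:b = 6:9 and b:c = 8:4
Make b consistent. Multiply first ratio by 8: a:b = 48:72
Multiply second ratio by 9: b:c = 72:36
Now b = 72 in both, so a:b:c = 48:72:36
Therefore a:c = 48:36
Simplify by GCD: a:c = 4:3

4:3


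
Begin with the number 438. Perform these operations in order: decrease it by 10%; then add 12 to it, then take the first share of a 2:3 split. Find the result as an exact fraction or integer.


Start with 438.
Step 1: Decrease by 10%: 438 * 90/100 = 1971/5
Step 2: Add 12: 1971/5+12=2031/5; split 2:3 first = 2031/5*2/5 = 4062/25
Final result = 4062/25

4062/25


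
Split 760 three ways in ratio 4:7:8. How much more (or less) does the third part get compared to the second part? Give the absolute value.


Total parts = 4 + 7 + 8 = 19
Value per part = 760 / 19 = 40
Shares: 4*40=160, 7*40=280, 8*40=320
Third share = 320, second share = 280
Difference = |320 - 280| = 40

40


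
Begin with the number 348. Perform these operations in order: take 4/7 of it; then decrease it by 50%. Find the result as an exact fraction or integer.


Start with 348.
Step 1: Take 4/7: 348 * 4/7 = 1392/7
Step 2: Decrease by 50%: 1392/7 * 50/100 = 696/7
Final result = 696/7

696/7


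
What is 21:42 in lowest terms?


Find GCD(21, 42)
GCD = 21
Divide both by 21: 21/21 = 1, 42/21 = 2
Simplified ratio = 1:2

1:2


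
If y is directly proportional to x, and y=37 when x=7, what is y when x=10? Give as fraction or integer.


Direct proportion: y = kx
Find k: k = 37/7 = 37/7
Compute y at x=10: y = 37/7 * 10
y = 370/7

370/7


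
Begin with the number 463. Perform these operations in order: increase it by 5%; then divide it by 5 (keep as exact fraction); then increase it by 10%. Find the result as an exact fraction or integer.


Start with 463.
Step 1: Increase by 5%: 463 * 105/100 = 9723/20
Step 2: Divide by 5: 9723/20 / 5 = 9723/100
Step 3: Increase by 10%: 9723/100 * 110/100 = 106953/1000
Final result = 106953/1000

106953/1000


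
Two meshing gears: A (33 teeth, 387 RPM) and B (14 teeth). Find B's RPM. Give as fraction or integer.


Gear ratio: teeth_A * RPM_A = teeth_B * RPM_B
33 * 387 = 14 * RPM_B
12771 = 14 * RPM_B
RPM_B = 12771 / 14
RPM_B = 12771/14

12771/14


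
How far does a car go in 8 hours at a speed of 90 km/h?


Using distance = speed * time
Speed = 90 km/h
Time = 8 hours
Distance = 90 * 8
= 720 km

720


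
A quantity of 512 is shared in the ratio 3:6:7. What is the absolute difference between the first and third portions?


Total parts = 3 + 6 + 7 = 16
Value per part = 512 / 16 = 32
Shares: 3*32=96, 6*32=192, 7*32=224
First share = 96, third share = 224
Difference = |96 - 224| = 128

128


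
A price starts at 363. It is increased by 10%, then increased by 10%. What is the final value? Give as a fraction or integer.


Start: 363
Step 1: increase by 10% => multiply by 110/100
  363 * 110/100 = 3993/10
Step 2: increase by 10% => multiply by 110/100
  3993/10 * 110/100 = 43923/100
Final value = 43923/100

43923/100


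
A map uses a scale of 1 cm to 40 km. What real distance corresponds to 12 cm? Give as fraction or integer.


Map scale: 1 cm = 40 km
Measured distance on map = 12 cm
Set up proportion: 12 * 40 / 1
= 480 / 1
= 480 km

480


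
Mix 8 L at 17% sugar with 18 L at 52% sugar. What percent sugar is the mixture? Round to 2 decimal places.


Solute in mixture 1 = 17% of 8 L = 8*17/100 = 34/25 L
Solute in mixture 2 = 52% of 18 L = 18*52/100 = 234/25 L
Total solute = 34/25 + 234/25 = 268/25 L
Total volume = 8 + 18 = 26 L
Final concentration = 268/25/26 * 100 = 41.23%

41.23


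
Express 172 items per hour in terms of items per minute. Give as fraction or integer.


Converting from per hour to per minute
Rate = 172 items per hour
Divide by 60: 172/60
= 43/15 items per minute

43/15


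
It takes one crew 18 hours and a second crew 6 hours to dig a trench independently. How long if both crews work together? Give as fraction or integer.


Rate of A = 1/18 job per hour
Rate of B = 1/6 job per hour
Combined rate = 1/18 + 1/6
Find common denominator: (6 + 18)/(18*6) = 24/108
Combined rate = 2/9 job per hour
Time together = 1 / (2/9) = 9/2 hours

9/2


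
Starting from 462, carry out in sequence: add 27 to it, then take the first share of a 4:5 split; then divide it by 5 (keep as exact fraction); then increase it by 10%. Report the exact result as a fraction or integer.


Start with 462.
Step 1: Add 27: 462+27=489; split 4:5 first = 489*4/9 = 652/3
Step 2: Divide by 5: 652/3 / 5 = 652/15
Step 3: Increase by 10%: 652/15 * 110/100 = 3586/75
Final result = 3586/75

3586/75


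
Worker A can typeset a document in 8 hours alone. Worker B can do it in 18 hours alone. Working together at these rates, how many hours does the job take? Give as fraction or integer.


Rate of A = 1/8 job per hour
Rate of B = 1/18 job per hour
Combined rate = 1/8 + 1/18
Find common denominator: (18 + 8)/(8*18) = 26/144
Combined rate = 13/72 job per hour
Time together = 1 / (13/72) = 72/13 hours

72/13


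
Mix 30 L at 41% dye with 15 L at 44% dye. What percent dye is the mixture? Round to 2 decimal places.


Solute in mixture 1 = 41% of 30 L = 30*41/100 = 123/10 L
Solute in mixture 2 = 44% of 15 L = 15*44/100 = 33/5 L
Total solute = 123/10 + 33/5 = 189/10 L
Total volume = 30 + 15 = 45 L
Final concentration = 189/10/45 * 100 = 42.00%

42.00


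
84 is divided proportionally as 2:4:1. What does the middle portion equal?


Ratio = 2:4:1
Total parts = 2 + 4 + 1 = 7
Value per part = 84 / 7 = 12
First share = 2 * 12 = 24
Middle share = 4 * 12 = 48
Third share = 1 * 12 = 12

48


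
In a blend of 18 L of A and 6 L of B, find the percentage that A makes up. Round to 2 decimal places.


Volume of A = 18 L
Volume of B = 6 L
Total volume = 18 + 6 = 24 L
Percentage of A = (18/24) * 100
= 75.00%

75.00


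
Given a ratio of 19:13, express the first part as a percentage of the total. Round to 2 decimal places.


Total parts = 19 + 13 = 32
First part fraction = 19/32
Percentage = (19/32) * 100
= 0.59375 * 100
= 59.38%

59.38


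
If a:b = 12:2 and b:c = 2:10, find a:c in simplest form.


Given a:b = 12:2 and b:c = 2:10
Make b consistent. Multiply first ratio by 2: a:b = 24:4
Multiply second ratio by 2: b:c = 4:20
Now b = 4 in both, so a:b:c = 24:4:20
Therefore a:c = 24:20
Simplify by GCD: a:c = 6:5

6:5


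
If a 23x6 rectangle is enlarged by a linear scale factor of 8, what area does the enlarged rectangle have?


Original dimensions: 23 x 6
Enlargement factor = 8
New width = 23 * 8 = 184
New height = 6 * 8 = 48
New area = 184 * 48 = 8832

8832


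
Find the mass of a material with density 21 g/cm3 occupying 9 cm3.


Using mass = density * volume
Density = 21 g/cm3
Volume = 9 cm3
Mass = 21 * 9
= 189 g

189


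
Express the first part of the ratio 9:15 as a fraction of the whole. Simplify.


Total parts = 9 + 15 = 24
First part fraction = 9/24
Simplify: 9/24 = 3/8

3/8


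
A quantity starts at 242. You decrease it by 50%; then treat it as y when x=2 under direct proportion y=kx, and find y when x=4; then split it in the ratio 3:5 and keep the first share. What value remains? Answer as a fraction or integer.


Start with 242.
Step 1: Decrease by 50%: 242 * 50/100 = 121
Step 2: Direct prop: k = (121)/2; new y = k*4 = 121*4/2 = 242
Step 3: Split 3:5, first share = 242 * 3/8 = 363/4
Final result = 363/4

363/4


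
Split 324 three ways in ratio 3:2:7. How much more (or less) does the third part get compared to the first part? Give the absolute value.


Total parts = 3 + 2 + 7 = 12
Value per part = 324 / 12 = 27
Shares: 3*27=81, 2*27=54, 7*27=189
Third share = 189, first share = 81
Difference = |189 - 81| = 108

108


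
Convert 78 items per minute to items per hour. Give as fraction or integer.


Converting from per minute to per hour
Rate = 78 items per minute
Multiply by 60: 78 * 60
= 4680 items per hour

4680


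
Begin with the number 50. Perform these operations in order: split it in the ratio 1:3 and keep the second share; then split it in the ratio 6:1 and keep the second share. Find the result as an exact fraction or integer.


Start with 50.
Step 1: Split 1:3, second share = 50 * 3/4 = 75/2
Step 2: Split 6:1, second share = 75/2 * 1/7 = 75/14
Final result = 75/14

75/14


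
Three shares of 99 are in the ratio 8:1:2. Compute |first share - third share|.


Total parts = 8 + 1 + 2 = 11
Value per part = 99 / 11 = 9
Shares: 8*9=72, 1*9=9, 2*9=18
First share = 72, third share = 18
Difference = |72 - 18| = 54

54


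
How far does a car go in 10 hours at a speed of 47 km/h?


Using distance = speed * time
Speed = 47 km/h
Time = 10 hours
Distance = 47 * 10
= 470 km

470


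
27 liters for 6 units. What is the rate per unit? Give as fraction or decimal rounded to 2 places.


Total liters = 27
Number of units = 6
Unit rate = 27 / 6
= 4.50 liters per unit

4.50


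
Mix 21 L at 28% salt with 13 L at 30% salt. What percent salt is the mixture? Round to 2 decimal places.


Solute in mixture 1 = 28% of 21 L = 21*28/100 = 147/25 L
Solute in mixture 2 = 30% of 13 L = 13*30/100 = 39/10 L
Total solute = 147/25 + 39/10 = 489/50 L
Total volume = 21 + 13 = 34 L
Final concentration = 489/50/34 * 100 = 28.76%

28.76


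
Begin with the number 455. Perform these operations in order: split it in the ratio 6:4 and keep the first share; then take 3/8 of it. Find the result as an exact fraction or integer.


Start with 455.
Step 1: Split 6:4, first share = 455 * 6/10 = 273
Step 2: Take 3/8: 273 * 3/8 = 819/8
Final result = 819/8

819/8


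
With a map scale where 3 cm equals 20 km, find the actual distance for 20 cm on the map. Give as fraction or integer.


Map scale: 3 cm = 20 km
Measured distance on map = 20 cm
Set up proportion: 20 * 20 / 3
= 400 / 3
= 400/3 km

400/3


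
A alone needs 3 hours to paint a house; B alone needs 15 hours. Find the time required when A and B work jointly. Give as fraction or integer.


Rate of A = 1/3 job per hour
Rate of B = 1/15 job per hour
Combined rate = 1/3 + 1/15
Find common denominator: (15 + 3)/(3*15) = 18/45
Combined rate = 2/5 job per hour
Time together = 1 / (2/5) = 5/2 hours

5/2


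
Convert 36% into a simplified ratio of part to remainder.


Part = 36%, Remainder = 64%
Ratio = 36:64
GCD(36, 64) = 4
Simplify: 9:16 = 9:16

9:16


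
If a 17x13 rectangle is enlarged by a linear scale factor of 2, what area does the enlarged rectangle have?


Original dimensions: 17 x 13
Enlargement factor = 2
New width = 17 * 2 = 34
New height = 13 * 2 = 26
New area = 34 * 26 = 884

884


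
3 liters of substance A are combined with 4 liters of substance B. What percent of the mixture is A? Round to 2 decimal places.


Volume of A = 3 L
Volume of B = 4 L
Total volume = 3 + 4 = 7 L
Percentage of A = (3/7) * 100
= 42.86%

42.86


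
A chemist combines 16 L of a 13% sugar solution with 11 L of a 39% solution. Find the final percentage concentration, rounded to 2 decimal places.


Solute in mixture 1 = 13% of 16 L = 16*13/100 = 52/25 L
Solute in mixture 2 = 39% of 11 L = 11*39/100 = 429/100 L
Total solute = 52/25 + 429/100 = 637/100 L
Total volume = 16 + 11 = 27 L
Final concentration = 637/100/27 * 100 = 23.59%

23.59


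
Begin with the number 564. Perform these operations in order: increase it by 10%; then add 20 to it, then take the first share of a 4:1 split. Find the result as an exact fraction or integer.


Start with 564.
Step 1: Increase by 10%: 564 * 110/100 = 3102/5
Step 2: Add 20: 3102/5+20=3202/5; split 4:1 first = 3202/5*4/5 = 12808/25
Final result = 12808/25

12808/25


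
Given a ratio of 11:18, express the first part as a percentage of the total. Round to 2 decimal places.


Total parts = 11 + 18 = 29
First part fraction = 11/29
Percentage = (11/29) * 100
= 0.37931 * 100
= 37.93%

37.93


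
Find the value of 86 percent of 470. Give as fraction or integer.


Compute 86% of 470
Convert percentage: 86% = 86/100
Multiply: 470 * 86/100
= 40420/100
= 2021/5

2021/5


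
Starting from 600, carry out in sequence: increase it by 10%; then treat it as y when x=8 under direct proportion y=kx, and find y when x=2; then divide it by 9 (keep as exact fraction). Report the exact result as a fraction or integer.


Start with 600.
Step 1: Increase by 10%: 600 * 110/100 = 660
Step 2: Direct prop: k = (660)/8; new y = k*2 = 660*2/8 = 165
Step 3: Divide by 9: 165 / 9 = 55/3
Final result = 55/3

55/3


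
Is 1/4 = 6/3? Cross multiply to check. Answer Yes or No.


Cross multiply to check 1/4 = 6/3
Left cross product: 1 * 3 = 3
Right cross product: 4 * 6 = 24
3 != 24
Not equal, so proportions differ => No

No


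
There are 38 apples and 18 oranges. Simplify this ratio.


Find GCD(38, 18)
GCD = 2
Divide both by 2: 38/2 = 19, 18/2 = 9
Simplified ratio = 19:9

19:9


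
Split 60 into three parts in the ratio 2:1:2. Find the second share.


Ratio = 2:1:2
Total parts = 2 + 1 + 2 = 5
Value per part = 60 / 5 = 12
First share = 2 * 12 = 24
Middle share = 1 * 12 = 12
Third share = 2 * 12 = 24

12


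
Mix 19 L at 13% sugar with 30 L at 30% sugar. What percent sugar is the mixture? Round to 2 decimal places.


Solute in mixture 1 = 13% of 19 L = 19*13/100 = 247/100 L
Solute in mixture 2 = 30% of 30 L = 30*30/100 = 9 L
Total solute = 247/100 + 9 = 1147/100 L
Total volume = 19 + 30 = 49 L
Final concentration = 1147/100/49 * 100 = 23.41%

23.41


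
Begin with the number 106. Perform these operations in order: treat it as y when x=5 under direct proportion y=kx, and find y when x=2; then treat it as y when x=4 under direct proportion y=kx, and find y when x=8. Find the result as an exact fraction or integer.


Start with 106.
Step 1: Direct prop: k = (106)/5; new y = k*2 = 106*2/5 = 212/5
Step 2: Direct prop: k = (212/5)/4; new y = k*8 = 212/5*8/4 = 424/5
Final result = 424/5

424/5


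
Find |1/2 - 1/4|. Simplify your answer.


Simplify: 1/2 = 1/2 and 1/4 = 1/4
Find common denominator: LCD = 4
Convert: 2/4 and 1/4
Difference = |2 - 1|/4 = 1/4
Simplified = 1/4

1/4


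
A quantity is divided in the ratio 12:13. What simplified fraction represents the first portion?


Total parts = 12 + 13 = 25
First part fraction = 12/25
Simplify: 12/25 = 12/25

12/25


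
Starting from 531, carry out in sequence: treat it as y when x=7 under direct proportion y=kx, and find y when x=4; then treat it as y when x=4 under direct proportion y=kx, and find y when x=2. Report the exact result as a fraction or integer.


Start with 531.
Step 1: Direct prop: k = (531)/7; new y = k*4 = 531*4/7 = 2124/7
Step 2: Direct prop: k = (2124/7)/4; new y = k*2 = 2124/7*2/4 = 1062/7
Final result = 1062/7

1062/7


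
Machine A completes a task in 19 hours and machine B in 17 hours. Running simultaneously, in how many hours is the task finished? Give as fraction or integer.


Rate of A = 1/19 job per hour
Rate of B = 1/17 job per hour
Combined rate = 1/19 + 1/17
Find common denominator: (17 + 19)/(19*17) = 36/323
Combined rate = 36/323 job per hour
Time together = 1 / (36/323) = 323/36 hours

323/36


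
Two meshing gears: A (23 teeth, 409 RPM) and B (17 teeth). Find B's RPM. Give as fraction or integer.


Gear ratio: teeth_A * RPM_A = teeth_B * RPM_B
23 * 409 = 17 * RPM_B
9407 = 17 * RPM_B
RPM_B = 9407 / 17
RPM_B = 9407/17

9407/17


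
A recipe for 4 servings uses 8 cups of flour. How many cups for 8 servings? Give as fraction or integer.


Original: 8 cups for 4 servings
Target servings = 8
Scaling factor = 8/4
New amount = 8 * 8/4
= 64/4
= 16 cups

16


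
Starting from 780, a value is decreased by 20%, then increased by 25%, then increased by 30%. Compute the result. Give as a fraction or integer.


Start: 780
Step 1: decrease by 20% => multiply by 80/100
  780 * 80/100 = 624
Step 2: increase by 25% => multiply by 125/100
  624 * 125/100 = 780
Step 3: increase by 30% => multiply by 130/100
  780 * 130/100 = 1014
Final value = 1014

1014


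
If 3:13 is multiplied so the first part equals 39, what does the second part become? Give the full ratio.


Original ratio: 3:13
First term target: 39
Scale factor = 39 / 3 = 13
Multiply second term: 13 * 13 = 169
Equivalent ratio = 39:169

39:169


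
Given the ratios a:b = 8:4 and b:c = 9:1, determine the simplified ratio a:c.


Given a:b = 8:4 and b:c = 9:1
Make b consistent. Multiply first ratio by 9: a:b = 72:36
Multiply second ratio by 4: b:c = 36:4
Now b = 36 in both, so a:b:c = 72:36:4
Therefore a:c = 72:4
Simplify by GCD: a:c = 18:1

18:1


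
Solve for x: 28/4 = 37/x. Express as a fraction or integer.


Setting up: 28/4 = 37/x
Cross multiply: 28 * x = 4 * 37
28x = 148
x = 148/28
x = 37/7

37/7


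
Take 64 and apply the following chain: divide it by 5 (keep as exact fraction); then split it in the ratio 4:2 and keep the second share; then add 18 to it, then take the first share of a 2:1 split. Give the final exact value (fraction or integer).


Start with 64.
Step 1: Divide by 5: 64 / 5 = 64/5
Step 2: Split 4:2, second share = 64/5 * 2/6 = 64/15
Step 3: Add 18: 64/15+18=334/15; split 2:1 first = 334/15*2/3 = 668/45
Final result = 668/45

668/45


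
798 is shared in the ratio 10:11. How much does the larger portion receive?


Total parts = 10 + 11 = 21
Value per part = 798 / 21 = 38
First share = 10 * 38 = 380
Second share = 11 * 38 = 418
Larger share = 418

418


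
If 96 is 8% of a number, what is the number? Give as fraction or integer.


Given: 96 is 8% of the whole
Set up: 96 = 8/100 * whole
whole = 96 * 100 / 8
whole = 9600 / 8
whole = 1200

1200


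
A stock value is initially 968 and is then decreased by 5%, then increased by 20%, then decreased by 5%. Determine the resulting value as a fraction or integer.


Start: 968
Step 1: decrease by 5% => multiply by 95/100
  968 * 95/100 = 4598/5
Step 2: increase by 20% => multiply by 120/100
  4598/5 * 120/100 = 27588/25
Step 3: decrease by 5% => multiply by 95/100
  27588/25 * 95/100 = 131043/125
Final value = 131043/125

131043/125


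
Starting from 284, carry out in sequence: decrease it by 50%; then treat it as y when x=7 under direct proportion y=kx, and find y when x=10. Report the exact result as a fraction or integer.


Start with 284.
Step 1: Decrease by 50%: 284 * 50/100 = 142
Step 2: Direct prop: k = (142)/7; new y = k*10 = 142*10/7 = 1420/7
Final result = 1420/7

1420/7


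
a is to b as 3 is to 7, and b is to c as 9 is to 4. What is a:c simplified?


Given a:b = 3:7 and b:c = 9:4
Make b consistent. Multiply first ratio by 9: a:b = 27:63
Multiply second ratio by 7: b:c = 63:28
Now b = 63 in both, so a:b:c = 27:63:28
Therefore a:c = 27:28
Simplify by GCD: a:c = 27:28

27:28


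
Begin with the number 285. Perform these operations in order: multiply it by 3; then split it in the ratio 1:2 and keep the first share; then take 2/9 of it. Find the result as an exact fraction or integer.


Start with 285.
Step 1: Multiply by 3: 285 * 3 = 855
Step 2: Split 1:2, first share = 855 * 1/3 = 285
Step 3: Take 2/9: 285 * 2/9 = 190/3
Final result = 190/3

190/3


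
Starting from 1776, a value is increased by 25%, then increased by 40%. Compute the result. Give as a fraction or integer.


Start: 1776
Step 1: increase by 25% => multiply by 125/100
  1776 * 125/100 = 2220
Step 2: increase by 40% => multiply by 140/100
  2220 * 140/100 = 3108
Final value = 3108

3108


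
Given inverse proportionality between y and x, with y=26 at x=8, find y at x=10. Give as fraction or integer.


Inverse proportion: y = k/x
Find k: k = 8 * 26 = 208
Compute y at x=10: y = 208/10
y = 104/5

104/5


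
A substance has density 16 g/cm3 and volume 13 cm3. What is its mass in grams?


Using mass = density * volume
Density = 16 g/cm3
Volume = 13 cm3
Mass = 16 * 13
= 208 g

208


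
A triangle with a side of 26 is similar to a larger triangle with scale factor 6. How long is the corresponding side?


Similar triangles have proportional sides
Scale factor = 6
Smaller side = 26
Corresponding larger side = 26 * 6
= 156

156


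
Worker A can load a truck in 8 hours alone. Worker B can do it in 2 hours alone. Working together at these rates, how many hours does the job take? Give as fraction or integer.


Rate of A = 1/8 job per hour
Rate of B = 1/2 job per hour
Combined rate = 1/8 + 1/2
Find common denominator: (2 + 8)/(8*2) = 10/16
Combined rate = 5/8 job per hour
Time together = 1 / (5/8) = 8/5 hours

8/5


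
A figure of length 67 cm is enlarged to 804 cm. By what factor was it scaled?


Original length = 67 cm
Scaled length = 804 cm
Scale factor = 804 / 67
= 12

12


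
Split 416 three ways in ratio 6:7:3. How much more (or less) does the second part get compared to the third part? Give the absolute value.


Total parts = 6 + 7 + 3 = 16
Value per part = 416 / 16 = 26
Shares: 6*26=156, 7*26=182, 3*26=78
Second share = 182, third share = 78
Difference = |182 - 78| = 104

104


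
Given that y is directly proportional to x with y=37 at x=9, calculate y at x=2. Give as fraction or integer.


Direct proportion: y = kx
Find k: k = 37/9 = 37/9
Compute y at x=2: y = 37/9 * 2
y = 74/9

74/9


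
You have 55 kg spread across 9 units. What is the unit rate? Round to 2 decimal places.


Total kg = 55
Number of units = 9
Unit rate = 55 / 9
= 6.11 kg per unit

6.11


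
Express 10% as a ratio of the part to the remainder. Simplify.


Part = 10%, Remainder = 90%
Ratio = 10:90
GCD(10, 90) = 10
Simplify: 1:9 = 1:9

1:9


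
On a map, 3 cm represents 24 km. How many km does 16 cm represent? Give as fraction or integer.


Map scale: 3 cm = 24 km
Measured distance on map = 16 cm
Set up proportion: 16 * 24 / 3
= 384 / 3
= 128 km

128


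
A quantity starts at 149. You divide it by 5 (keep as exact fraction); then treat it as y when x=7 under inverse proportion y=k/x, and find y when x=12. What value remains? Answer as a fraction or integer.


Start with 149.
Step 1: Divide by 5: 149 / 5 = 149/5
Step 2: Inverse prop: k = (149/5)*7; new y = k/12 = 149/5*7/12 = 1043/60
Final result = 1043/60

1043/60


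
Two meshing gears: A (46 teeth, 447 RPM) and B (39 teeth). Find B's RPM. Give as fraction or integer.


Gear ratio: teeth_A * RPM_A = teeth_B * RPM_B
46 * 447 = 39 * RPM_B
20562 = 39 * RPM_B
RPM_B = 20562 / 39
RPM_B = 6854/13

6854/13


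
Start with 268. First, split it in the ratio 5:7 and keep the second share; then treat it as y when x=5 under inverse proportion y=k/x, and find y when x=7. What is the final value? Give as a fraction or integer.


Start with 268.
Step 1: Split 5:7, second share = 268 * 7/12 = 469/3
Step 2: Inverse prop: k = (469/3)*5; new y = k/7 = 469/3*5/7 = 335/3
Final result = 335/3

335/3


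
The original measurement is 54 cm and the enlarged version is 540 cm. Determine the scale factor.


Original length = 54 cm
Scaled length = 540 cm
Scale factor = 540 / 54
= 10

10


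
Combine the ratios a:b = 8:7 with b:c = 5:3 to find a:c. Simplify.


Given a:b = 8:7 and b:c = 5:3
Make b consistent. Multiply first ratio by 5: a:b = 40:35
Multiply second ratio by 7: b:c = 35:21
Now b = 35 in both, so a:b:c = 40:35:21
Therefore a:c = 40:21
Simplify by GCD: a:c = 40:21

40:21


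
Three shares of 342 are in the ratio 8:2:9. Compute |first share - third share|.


Total parts = 8 + 2 + 9 = 19
Value per part = 342 / 19 = 18
Shares: 8*18=144, 2*18=36, 9*18=162
First share = 144, third share = 162
Difference = |144 - 162| = 18

18


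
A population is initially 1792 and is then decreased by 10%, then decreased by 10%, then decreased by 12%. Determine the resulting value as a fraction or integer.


Start: 1792
Step 1: decrease by 10% => multiply by 90/100
  1792 * 90/100 = 8064/5
Step 2: decrease by 10% => multiply by 90/100
  8064/5 * 90/100 = 36288/25
Step 3: decrease by 12% => multiply by 88/100
  36288/25 * 88/100 = 798336/625
Final value = 798336/625

798336/625


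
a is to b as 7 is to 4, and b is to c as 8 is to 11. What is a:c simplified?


Given a:b = 7:4 and b:c = 8:11
Make b consistent. Multiply first ratio by 8: a:b = 56:32
Multiply second ratio by 4: b:c = 32:44
Now b = 32 in both, so a:b:c = 56:32:44
Therefore a:c = 56:44
Simplify by GCD: a:c = 14:11

14:11


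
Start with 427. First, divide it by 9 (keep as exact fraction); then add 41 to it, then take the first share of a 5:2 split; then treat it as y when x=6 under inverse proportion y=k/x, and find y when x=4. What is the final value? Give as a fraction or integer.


Start with 427.
Step 1: Divide by 9: 427 / 9 = 427/9
Step 2: Add 41: 427/9+41=796/9; split 5:2 first = 796/9*5/7 = 3980/63
Step 3: Inverse prop: k = (3980/63)*6; new y = k/4 = 3980/63*6/4 = 1990/21
Final result = 1990/21

1990/21


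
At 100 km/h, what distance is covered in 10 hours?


Using distance = speed * time
Speed = 100 km/h
Time = 10 hours
Distance = 100 * 10
= 1000 km

1000


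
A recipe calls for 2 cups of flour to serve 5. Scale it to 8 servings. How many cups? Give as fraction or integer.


Original: 2 cups for 5 servings
Target servings = 8
Scaling factor = 8/5
New amount = 2 * 8/5
= 16/5
= 16/5 cups

16/5


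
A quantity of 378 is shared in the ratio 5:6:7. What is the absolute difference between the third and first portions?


Total parts = 5 + 6 + 7 = 18
Value per part = 378 / 18 = 21
Shares: 5*21=105, 6*21=126, 7*21=147
Third share = 147, first share = 105
Difference = |147 - 105| = 42

42


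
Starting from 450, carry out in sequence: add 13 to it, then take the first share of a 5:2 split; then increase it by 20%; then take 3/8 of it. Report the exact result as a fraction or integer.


Start with 450.
Step 1: Add 13: 450+13=463; split 5:2 first = 463*5/7 = 2315/7
Step 2: Increase by 20%: 2315/7 * 120/100 = 2778/7
Step 3: Take 3/8: 2778/7 * 3/8 = 4167/28
Final result = 4167/28

4167/28


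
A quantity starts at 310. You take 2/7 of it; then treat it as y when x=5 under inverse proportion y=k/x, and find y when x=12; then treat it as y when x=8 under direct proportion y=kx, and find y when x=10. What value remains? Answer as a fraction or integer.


Start with 310.
Step 1: Take 2/7: 310 * 2/7 = 620/7
Step 2: Inverse prop: k = (620/7)*5; new y = k/12 = 620/7*5/12 = 775/21
Step 3: Direct prop: k = (775/21)/8; new y = k*10 = 775/21*10/8 = 3875/84
Final result = 3875/84

3875/84
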